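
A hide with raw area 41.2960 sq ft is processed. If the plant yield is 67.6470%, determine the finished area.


Formula: finished = raw * yield / 100
Substituting: finished = 41.2960 * 67.6470 / 100
Result: 27.9355 sq ft


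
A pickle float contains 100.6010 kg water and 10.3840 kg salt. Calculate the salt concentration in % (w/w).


Formula: Conc = salt / (water + salt) * 100
Substituting: Conc = 10.3840 / (100.6010 + 10.3840) * 100
Result: 9.3562 %


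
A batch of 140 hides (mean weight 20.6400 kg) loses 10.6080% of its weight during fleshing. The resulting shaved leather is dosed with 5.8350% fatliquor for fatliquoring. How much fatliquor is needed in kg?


Total_raw = N * avg_wt = 140 * 20.6400 = 2889.6000 kg
Substrate = Total_raw * (1 - loss/100) = 2889.6000 * (1 - 10.6080/100) = 2583.0712 kg
Fat = Substrate * pct / 100 = 2583.0712 * 5.8350 / 100 = 150.7222 kg


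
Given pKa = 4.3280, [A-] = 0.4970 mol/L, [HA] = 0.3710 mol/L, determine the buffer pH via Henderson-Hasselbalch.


ratio = [A-] / [HA] = 0.4970 / 0.3710 = 1.3396
log10(ratio) = 0.1270
pH = pKa + log10(ratio) = 4.3280 + 0.1270 = 4.4550


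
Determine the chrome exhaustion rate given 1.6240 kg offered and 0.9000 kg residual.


Formula: Uptake = (offered - residual) / offered * 100
Substituting: Uptake = (1.6240 - 0.9000) / 1.6240 * 100
Result: 44.5813 %


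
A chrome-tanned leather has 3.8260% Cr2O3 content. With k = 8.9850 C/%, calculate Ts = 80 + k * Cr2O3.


Formula: Ts = 80 + k * Cr2O3
Substituting: Ts = 80 + 8.9850 * 3.8260
Result: 114.3766 C


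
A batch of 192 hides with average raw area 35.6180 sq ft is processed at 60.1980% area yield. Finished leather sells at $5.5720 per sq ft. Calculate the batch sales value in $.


Raw_total = N * avg_area = 192 * 35.6180 = 6838.6560 sq ft
Finished = Raw_total * yield / 100 = 6838.6560 * 60.1980 / 100 = 4116.7341 sq ft
Value = Finished * price = 4116.7341 * 5.5720 = 22938.4426 $


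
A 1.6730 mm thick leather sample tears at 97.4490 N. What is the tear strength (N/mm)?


Formula: Tear strength = force / thickness
Substituting: Tear strength = 97.4490 / 1.6730
Result: 58.2481 N/mm


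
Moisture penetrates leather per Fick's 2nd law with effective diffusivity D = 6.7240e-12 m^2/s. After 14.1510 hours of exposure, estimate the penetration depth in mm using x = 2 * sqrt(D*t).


t = 14.1510 hr * 3600 = 50943.6000 s
D * t = 6.7240e-12 * 50943.6000 = 3.4254e-07
x = 2 * sqrt(D*t) = 2 * sqrt(3.4254e-07) = 0.00117055 m = 1.1705 mm


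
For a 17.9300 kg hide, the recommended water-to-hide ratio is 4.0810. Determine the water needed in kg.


Formula: Water = hide_weight * ratio
Substituting: Water = 17.9300 * 4.0810
Result: 73.1723 kg


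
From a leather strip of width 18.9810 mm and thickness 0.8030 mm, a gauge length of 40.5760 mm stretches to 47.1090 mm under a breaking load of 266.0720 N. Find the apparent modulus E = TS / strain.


TS = F / (w * t) = 266.0720 / (18.9810 * 0.8030) = 17.4568 N/mm^2
strain = (Lf - L0) / L0 = (47.1090 - 40.5760) / 40.5760 = 0.1610
E = TS / strain = 17.4568 / 0.1610 = 108.4229 N/mm^2


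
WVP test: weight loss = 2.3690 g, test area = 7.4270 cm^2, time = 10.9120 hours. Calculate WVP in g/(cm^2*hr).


Formula: WVP = loss / (area * time)
Substituting: WVP = 2.3690 / (7.4270 * 10.9120)
Result: 0.0292312 g/(cm^2*hr)


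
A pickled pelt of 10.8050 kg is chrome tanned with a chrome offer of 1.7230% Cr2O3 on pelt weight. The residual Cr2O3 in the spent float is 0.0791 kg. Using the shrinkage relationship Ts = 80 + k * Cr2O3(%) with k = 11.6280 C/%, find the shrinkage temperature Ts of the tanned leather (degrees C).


Offered = pelt * offer_pct / 100 = 10.8050 * 1.7230 / 100 = 0.1862 kg
Uptake = offered - residual = 0.1862 - 0.0791 = 0.1071 kg
Cr2O3% on pelt = uptake / pelt * 100 = 0.1071 / 10.8050 * 100 = 0.9909 %
Ts = 80 + k * Cr2O3% = 80 + 11.6280 * 0.9909 = 91.5226 C


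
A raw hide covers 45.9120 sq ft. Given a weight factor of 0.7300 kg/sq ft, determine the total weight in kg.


Formula: Weight = area * weight_per_sqft
Substituting: Weight = 45.9120 * 0.7300
Result: 33.5158 kg


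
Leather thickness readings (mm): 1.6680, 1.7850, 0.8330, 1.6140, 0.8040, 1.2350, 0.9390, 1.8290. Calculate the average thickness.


Formula: Average = sum / n
Substituting: Average = 10.7070 / 8
Result: 1.3384 mm


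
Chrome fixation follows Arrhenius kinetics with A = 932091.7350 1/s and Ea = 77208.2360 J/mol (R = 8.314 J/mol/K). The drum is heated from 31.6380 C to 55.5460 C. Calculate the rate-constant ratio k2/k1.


T1 = 31.6380 + 273.15 = 304.7880 K; T2 = 55.5460 + 273.15 = 328.6960 K
k1 = A * exp(-Ea/(R*T1)) = 932091.7350 * exp(-77208.2360/(8.314*304.7880)) = 5.4578e-08 1/s
k2 = A * exp(-Ea/(R*T2)) = 932091.7350 * exp(-77208.2360/(8.314*328.6960)) = 5.0060e-07 1/s
k2/k1 = 5.0060e-07 / 5.4578e-08 = 9.1722


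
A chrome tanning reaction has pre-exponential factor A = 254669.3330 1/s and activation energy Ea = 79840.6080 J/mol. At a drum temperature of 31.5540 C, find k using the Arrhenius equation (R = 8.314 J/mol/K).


T_K = T_C + 273.15 = 31.5540 + 273.15 = 304.7040 K
exponent = -Ea / (R * T_K) = -79840.6080 / (8.314 * 304.7040) = -31.5163
k = A * exp(exponent) = 254669.3330 * exp(-31.5163) = 5.2313e-09 1/s


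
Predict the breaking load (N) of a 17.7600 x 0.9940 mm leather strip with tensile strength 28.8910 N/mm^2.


Formula: F = TS * w * t
Substituting: F = 28.8910 * 17.7600 * 0.9940
Result: 510.0255 N


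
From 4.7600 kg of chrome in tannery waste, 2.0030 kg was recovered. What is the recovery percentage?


Formula: Recovery = recovered / input * 100
Substituting: Recovery = 2.0030 / 4.7600 * 100
Result: 42.0798 %


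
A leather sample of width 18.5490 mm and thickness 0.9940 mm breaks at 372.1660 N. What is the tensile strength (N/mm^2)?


Formula: TS = force / (width * thickness)
Substituting: TS = 372.1660 / (18.5490 * 0.9940)
Result: 20.1850 N/mm^2


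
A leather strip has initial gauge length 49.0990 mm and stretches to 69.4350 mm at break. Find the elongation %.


Formula: Elongation = (Lf - L0) / L0 * 100
Substituting: Elongation = (69.4350 - 49.0990) / 49.0990 * 100
Result: 41.4184 %


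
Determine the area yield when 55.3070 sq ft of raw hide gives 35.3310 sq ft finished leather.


Formula: Yield = finished / raw * 100
Substituting: Yield = 35.3310 / 55.3070 * 100
Result: 63.8816 %


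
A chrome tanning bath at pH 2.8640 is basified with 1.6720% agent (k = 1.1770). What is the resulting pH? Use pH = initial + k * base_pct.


Formula: pH_final = pH_initial + k * base_pct
Substituting: pH_final = 2.8640 + 1.1770 * 1.6720
Result: 4.8319


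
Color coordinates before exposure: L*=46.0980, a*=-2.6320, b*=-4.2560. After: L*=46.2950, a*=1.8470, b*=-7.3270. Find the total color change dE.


dL = 0.1970, da = 4.4790, db = -3.0710
dE = sqrt(0.1970^2 + 4.4790^2 + (-3.0710)^2) = 5.4343


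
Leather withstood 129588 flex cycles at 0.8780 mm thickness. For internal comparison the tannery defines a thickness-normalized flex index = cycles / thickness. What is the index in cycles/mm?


Formula: Index = cycles / thickness
Substituting: Index = 129588 / 0.8780
Result: 147594.5330 cycles/mm


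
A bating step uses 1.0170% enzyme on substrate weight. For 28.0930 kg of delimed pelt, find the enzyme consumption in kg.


Formula: Enzyme = substrate * pct / 100
Substituting: Enzyme = 28.0930 * 1.0170 / 100
Result: 0.2857 kg


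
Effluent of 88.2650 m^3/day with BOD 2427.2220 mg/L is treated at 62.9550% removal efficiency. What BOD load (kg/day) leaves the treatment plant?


Load_in = volume * conc / 1000 = 88.2650 * 2427.2220 / 1000 = 214.2387 kg/day
Removed = Load_in * eff / 100 = 214.2387 * 62.9550 / 100 = 134.8740 kg/day
Load_out = Load_in - Removed = 214.2387 - 134.8740 = 79.3647 kg/day


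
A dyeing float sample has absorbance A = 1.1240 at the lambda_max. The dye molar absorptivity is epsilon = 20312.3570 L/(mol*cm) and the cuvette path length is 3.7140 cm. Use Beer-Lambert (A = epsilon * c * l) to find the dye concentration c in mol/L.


Formula: c = A / (epsilon * l)
Substituting: c = 1.1240 / (20312.3570 * 3.7140)
Result: 1.4899e-05 mol/L


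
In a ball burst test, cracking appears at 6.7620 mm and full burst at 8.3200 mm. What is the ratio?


Formula: Ratio = crack / burst
Substituting: Ratio = 6.7620 / 8.3200
Result: 0.8127


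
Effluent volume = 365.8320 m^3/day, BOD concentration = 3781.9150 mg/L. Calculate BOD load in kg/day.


Formula: BOD_load = volume * conc / 1000
Substituting: BOD_load = 365.8320 * 3781.9150 / 1000
Result: 1383.5455 kg/day


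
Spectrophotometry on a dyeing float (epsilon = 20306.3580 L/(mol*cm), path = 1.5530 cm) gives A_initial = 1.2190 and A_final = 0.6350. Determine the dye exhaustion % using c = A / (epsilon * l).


c_initial = A_i / (epsilon * l) = 1.2190 / (20306.3580 * 1.5530) = 3.8655e-05 mol/L
c_final = A_f / (epsilon * l) = 0.6350 / (20306.3580 * 1.5530) = 2.0136e-05 mol/L
Exhaustion = (c_initial - c_final) / c_initial * 100 = (3.8655e-05 - 2.0136e-05) / 3.8655e-05 * 100 = 47.9081 %


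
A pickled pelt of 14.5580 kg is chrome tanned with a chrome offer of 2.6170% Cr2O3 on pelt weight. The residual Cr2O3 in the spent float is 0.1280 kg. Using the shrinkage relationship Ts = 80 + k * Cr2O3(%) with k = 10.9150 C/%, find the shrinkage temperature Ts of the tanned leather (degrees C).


Offered = pelt * offer_pct / 100 = 14.5580 * 2.6170 / 100 = 0.3810 kg
Uptake = offered - residual = 0.3810 - 0.1280 = 0.2530 kg
Cr2O3% on pelt = uptake / pelt * 100 = 0.2530 / 14.5580 * 100 = 1.7378 %
Ts = 80 + k * Cr2O3% = 80 + 10.9150 * 1.7378 = 98.9676 C


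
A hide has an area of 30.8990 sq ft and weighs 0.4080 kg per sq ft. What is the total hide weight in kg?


Formula: Weight = area * weight_per_sqft
Substituting: Weight = 30.8990 * 0.4080
Result: 12.6068 kg


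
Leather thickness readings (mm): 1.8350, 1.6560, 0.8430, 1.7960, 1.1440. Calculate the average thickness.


Formula: Average = sum / n
Substituting: Average = 7.2740 / 5
Result: 1.4548 mm


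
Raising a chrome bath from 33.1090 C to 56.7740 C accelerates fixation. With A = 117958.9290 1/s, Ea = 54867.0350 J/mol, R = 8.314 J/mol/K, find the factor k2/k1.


T1 = 33.1090 + 273.15 = 306.2590 K; T2 = 56.7740 + 273.15 = 329.9240 K
k1 = A * exp(-Ea/(R*T1)) = 117958.9290 * exp(-54867.0350/(8.314*306.2590)) = 5.1693e-05 1/s
k2 = A * exp(-Ea/(R*T2)) = 117958.9290 * exp(-54867.0350/(8.314*329.9240)) = 2.4249e-04 1/s
k2/k1 = 2.4249e-04 / 5.1693e-05 = 4.6909


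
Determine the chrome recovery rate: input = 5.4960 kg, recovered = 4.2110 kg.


Formula: Recovery = recovered / input * 100
Substituting: Recovery = 4.2110 / 5.4960 * 100
Result: 76.6194 %


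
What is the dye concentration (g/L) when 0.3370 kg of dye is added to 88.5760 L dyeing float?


Formula: Conc = dye_mass(kg) / volume(L) * 1000
Substituting: Conc = 0.3370 / 88.5760 * 1000
Result: 3.8046 g/L


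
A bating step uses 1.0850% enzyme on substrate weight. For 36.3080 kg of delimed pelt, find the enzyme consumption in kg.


Formula: Enzyme = substrate * pct / 100
Substituting: Enzyme = 36.3080 * 1.0850 / 100
Result: 0.3939 kg


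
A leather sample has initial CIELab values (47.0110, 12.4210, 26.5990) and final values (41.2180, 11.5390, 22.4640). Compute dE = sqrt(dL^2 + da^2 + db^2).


dL = -5.7930, da = -0.8820, db = -4.1350
dE = sqrt((-5.7930)^2 + (-0.8820)^2 + (-4.1350)^2) = 7.1718


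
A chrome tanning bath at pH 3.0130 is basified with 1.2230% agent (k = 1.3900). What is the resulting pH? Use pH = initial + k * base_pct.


Formula: pH_final = pH_initial + k * base_pct
Substituting: pH_final = 3.0130 + 1.3900 * 1.2230
Result: 4.7130


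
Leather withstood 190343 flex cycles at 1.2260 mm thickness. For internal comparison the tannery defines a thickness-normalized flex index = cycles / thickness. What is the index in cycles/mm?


Formula: Index = cycles / thickness
Substituting: Index = 190343 / 1.2260
Result: 155255.3018 cycles/mm


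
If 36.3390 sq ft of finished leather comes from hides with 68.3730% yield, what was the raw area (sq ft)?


Formula: raw = finished * 100 / yield
Substituting: raw = 36.3390 * 100 / 68.3730
Result: 53.1482 sq ft


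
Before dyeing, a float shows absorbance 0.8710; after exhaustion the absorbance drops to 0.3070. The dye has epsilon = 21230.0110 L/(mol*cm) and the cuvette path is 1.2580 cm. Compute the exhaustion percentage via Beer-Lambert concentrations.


c_initial = A_i / (epsilon * l) = 0.8710 / (21230.0110 * 1.2580) = 3.2613e-05 mol/L
c_final = A_f / (epsilon * l) = 0.3070 / (21230.0110 * 1.2580) = 1.1495e-05 mol/L
Exhaustion = (c_initial - c_final) / c_initial * 100 = (3.2613e-05 - 1.1495e-05) / 3.2613e-05 * 100 = 64.7532 %


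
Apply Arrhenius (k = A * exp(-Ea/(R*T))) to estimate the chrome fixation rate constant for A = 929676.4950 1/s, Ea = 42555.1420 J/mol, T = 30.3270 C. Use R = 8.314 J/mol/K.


T_K = T_C + 273.15 = 30.3270 + 273.15 = 303.4770 K
exponent = -Ea / (R * T_K) = -42555.1420 / (8.314 * 303.4770) = -16.8662
k = A * exp(exponent) = 929676.4950 * exp(-16.8662) = 0.0439999 1/s


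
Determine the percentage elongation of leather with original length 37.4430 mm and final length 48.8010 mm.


Formula: Elongation = (Lf - L0) / L0 * 100
Substituting: Elongation = (48.8010 - 37.4430) / 37.4430 * 100
Result: 30.3341 %


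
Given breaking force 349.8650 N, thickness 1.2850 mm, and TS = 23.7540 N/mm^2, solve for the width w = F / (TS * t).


Formula: w = F / (TS * t)
Substituting: w = 349.8650 / (23.7540 * 1.2850)
Result: 11.4620 mm


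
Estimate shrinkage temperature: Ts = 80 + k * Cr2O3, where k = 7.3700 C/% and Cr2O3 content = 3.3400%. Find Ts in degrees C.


Formula: Ts = 80 + k * Cr2O3
Substituting: Ts = 80 + 7.3700 * 3.3400
Result: 104.6158 C


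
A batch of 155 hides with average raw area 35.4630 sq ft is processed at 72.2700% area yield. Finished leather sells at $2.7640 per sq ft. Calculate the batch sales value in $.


Raw_total = N * avg_area = 155 * 35.4630 = 5496.7650 sq ft
Finished = Raw_total * yield / 100 = 5496.7650 * 72.2700 / 100 = 3972.5121 sq ft
Value = Finished * price = 3972.5121 * 2.7640 = 10980.0233 $


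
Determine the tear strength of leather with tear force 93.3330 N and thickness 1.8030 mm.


Formula: Tear strength = force / thickness
Substituting: Tear strength = 93.3330 / 1.8030
Result: 51.7654 N/mm


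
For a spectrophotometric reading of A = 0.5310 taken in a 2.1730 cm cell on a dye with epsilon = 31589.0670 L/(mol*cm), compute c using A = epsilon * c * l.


Formula: c = A / (epsilon * l)
Substituting: c = 0.5310 / (31589.0670 * 2.1730)
Result: 7.7357e-06 mol/L


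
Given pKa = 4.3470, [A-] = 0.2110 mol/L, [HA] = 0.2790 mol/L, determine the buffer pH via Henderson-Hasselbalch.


ratio = [A-] / [HA] = 0.2110 / 0.2790 = 0.7563
log10(ratio) = -0.1213
pH = pKa + log10(ratio) = 4.3470 - 0.1213 = 4.2257


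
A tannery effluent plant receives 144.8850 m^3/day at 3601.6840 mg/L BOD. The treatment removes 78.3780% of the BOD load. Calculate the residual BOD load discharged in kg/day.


Load_in = volume * conc / 1000 = 144.8850 * 3601.6840 / 1000 = 521.8300 kg/day
Removed = Load_in * eff / 100 = 521.8300 * 78.3780 / 100 = 408.9999 kg/day
Load_out = Load_in - Removed = 521.8300 - 408.9999 = 112.8301 kg/day


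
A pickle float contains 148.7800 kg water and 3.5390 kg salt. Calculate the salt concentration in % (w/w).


Formula: Conc = salt / (water + salt) * 100
Substituting: Conc = 3.5390 / (148.7800 + 3.5390) * 100
Result: 2.3234 %


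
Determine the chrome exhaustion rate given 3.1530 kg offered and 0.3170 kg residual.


Formula: Uptake = (offered - residual) / offered * 100
Substituting: Uptake = (3.1530 - 0.3170) / 3.1530 * 100
Result: 89.9461 %


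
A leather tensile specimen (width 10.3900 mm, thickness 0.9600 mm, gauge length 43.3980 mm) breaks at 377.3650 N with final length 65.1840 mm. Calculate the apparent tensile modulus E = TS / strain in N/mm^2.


TS = F / (w * t) = 377.3650 / (10.3900 * 0.9600) = 37.8334 N/mm^2
strain = (Lf - L0) / L0 = (65.1840 - 43.3980) / 43.3980 = 0.5020
E = TS / strain = 37.8334 / 0.5020 = 75.3645 N/mm^2


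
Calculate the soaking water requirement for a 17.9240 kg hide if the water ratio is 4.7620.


Formula: Water = hide_weight * ratio
Substituting: Water = 17.9240 * 4.7620
Result: 85.3541 kg


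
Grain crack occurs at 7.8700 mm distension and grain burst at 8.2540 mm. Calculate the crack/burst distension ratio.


Formula: Ratio = crack / burst
Substituting: Ratio = 7.8700 / 8.2540
Result: 0.9535


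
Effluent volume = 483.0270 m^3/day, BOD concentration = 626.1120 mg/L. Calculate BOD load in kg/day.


Formula: BOD_load = volume * conc / 1000
Substituting: BOD_load = 483.0270 * 626.1120 / 1000
Result: 302.4290 kg/day


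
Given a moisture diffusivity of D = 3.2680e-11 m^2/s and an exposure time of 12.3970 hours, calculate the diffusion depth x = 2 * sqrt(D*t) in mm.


t = 12.3970 hr * 3600 = 44629.2000 s
D * t = 3.2680e-11 * 44629.2000 = 1.4585e-06
x = 2 * sqrt(D*t) = 2 * sqrt(1.4585e-06) = 0.00241535 m = 2.4154 mm


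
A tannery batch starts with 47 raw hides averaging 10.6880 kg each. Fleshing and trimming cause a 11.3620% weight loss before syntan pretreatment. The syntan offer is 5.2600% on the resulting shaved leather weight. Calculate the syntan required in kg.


Total_raw = N * avg_wt = 47 * 10.6880 = 502.3360 kg
Substrate = Total_raw * (1 - loss/100) = 502.3360 * (1 - 11.3620/100) = 445.2606 kg
Syntan = Substrate * pct / 100 = 445.2606 * 5.2600 / 100 = 23.4207 kg


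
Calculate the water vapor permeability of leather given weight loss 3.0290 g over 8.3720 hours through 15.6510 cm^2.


Formula: WVP = loss / (area * time)
Substituting: WVP = 3.0290 / (15.6510 * 8.3720)
Result: 0.0231168 g/(cm^2*hr)


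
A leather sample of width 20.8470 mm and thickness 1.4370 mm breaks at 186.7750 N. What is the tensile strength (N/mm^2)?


Formula: TS = force / (width * thickness)
Substituting: TS = 186.7750 / (20.8470 * 1.4370)
Result: 6.2347 N/mm^2


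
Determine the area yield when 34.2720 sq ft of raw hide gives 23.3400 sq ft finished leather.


Formula: Yield = finished / raw * 100
Substituting: Yield = 23.3400 / 34.2720 * 100
Result: 68.1022 %


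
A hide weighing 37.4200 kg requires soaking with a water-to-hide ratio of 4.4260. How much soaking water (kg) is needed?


Formula: Water = hide_weight * ratio
Substituting: Water = 37.4200 * 4.4260
Result: 165.6209 kg


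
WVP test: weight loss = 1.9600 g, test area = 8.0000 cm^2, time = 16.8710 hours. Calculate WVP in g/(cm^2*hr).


Formula: WVP = loss / (area * time)
Substituting: WVP = 1.9600 / (8.0000 * 16.8710)
Result: 0.014522 g/(cm^2*hr)


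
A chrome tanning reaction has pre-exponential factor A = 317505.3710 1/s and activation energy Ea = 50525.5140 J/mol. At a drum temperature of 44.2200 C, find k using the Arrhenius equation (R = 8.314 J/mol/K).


T_K = T_C + 273.15 = 44.2200 + 273.15 = 317.3700 K
exponent = -Ea / (R * T_K) = -50525.5140 / (8.314 * 317.3700) = -19.1485
k = A * exp(exponent) = 317505.3710 * exp(-19.1485) = 0.00153342 1/s


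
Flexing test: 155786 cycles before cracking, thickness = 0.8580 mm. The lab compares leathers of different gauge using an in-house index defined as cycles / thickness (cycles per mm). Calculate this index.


Formula: Index = cycles / thickness
Substituting: Index = 155786 / 0.8580
Result: 181568.7646 cycles/mm


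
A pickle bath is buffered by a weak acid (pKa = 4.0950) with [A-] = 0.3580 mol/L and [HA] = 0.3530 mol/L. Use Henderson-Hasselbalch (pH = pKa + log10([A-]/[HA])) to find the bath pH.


ratio = [A-] / [HA] = 0.3580 / 0.3530 = 1.0142
log10(ratio) = 0.00610832
pH = pKa + log10(ratio) = 4.0950 + 0.00610832 = 4.1011


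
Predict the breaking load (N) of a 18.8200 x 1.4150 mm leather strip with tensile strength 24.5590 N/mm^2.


Formula: F = TS * w * t
Substituting: F = 24.5590 * 18.8200 * 1.4150
Result: 654.0135 N


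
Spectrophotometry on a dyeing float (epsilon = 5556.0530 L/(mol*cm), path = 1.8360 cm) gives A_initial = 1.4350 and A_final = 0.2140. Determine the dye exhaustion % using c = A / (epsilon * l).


c_initial = A_i / (epsilon * l) = 1.4350 / (5556.0530 * 1.8360) = 1.4067e-04 mol/L
c_final = A_f / (epsilon * l) = 0.2140 / (5556.0530 * 1.8360) = 2.0979e-05 mol/L
Exhaustion = (c_initial - c_final) / c_initial * 100 = (1.4067e-04 - 2.0979e-05) / 1.4067e-04 * 100 = 85.0871 %


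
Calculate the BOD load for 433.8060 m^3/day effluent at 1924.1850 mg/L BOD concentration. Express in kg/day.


Formula: BOD_load = volume * conc / 1000
Substituting: BOD_load = 433.8060 * 1924.1850 / 1000
Result: 834.7230 kg/day


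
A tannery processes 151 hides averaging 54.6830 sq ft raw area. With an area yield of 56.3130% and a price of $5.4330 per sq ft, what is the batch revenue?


Raw_total = N * avg_area = 151 * 54.6830 = 8257.1330 sq ft
Finished = Raw_total * yield / 100 = 8257.1330 * 56.3130 / 100 = 4649.8393 sq ft
Value = Finished * price = 4649.8393 * 5.4330 = 25262.5770 $


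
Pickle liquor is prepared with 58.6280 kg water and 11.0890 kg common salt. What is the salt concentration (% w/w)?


Formula: Conc = salt / (water + salt) * 100
Substituting: Conc = 11.0890 / (58.6280 + 11.0890) * 100
Result: 15.9057 %


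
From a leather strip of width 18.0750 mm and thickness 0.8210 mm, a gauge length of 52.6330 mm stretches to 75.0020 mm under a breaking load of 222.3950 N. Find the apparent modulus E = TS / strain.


TS = F / (w * t) = 222.3950 / (18.0750 * 0.8210) = 14.9866 N/mm^2
strain = (Lf - L0) / L0 = (75.0020 - 52.6330) / 52.6330 = 0.4250
E = TS / strain = 14.9866 / 0.4250 = 35.2627 N/mm^2


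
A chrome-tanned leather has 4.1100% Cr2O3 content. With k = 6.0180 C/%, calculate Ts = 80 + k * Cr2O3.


Formula: Ts = 80 + k * Cr2O3
Substituting: Ts = 80 + 6.0180 * 4.1100
Result: 104.7340 C


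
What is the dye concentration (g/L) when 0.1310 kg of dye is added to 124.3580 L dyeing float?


Formula: Conc = dye_mass(kg) / volume(L) * 1000
Substituting: Conc = 0.1310 / 124.3580 * 1000
Result: 1.0534 g/L


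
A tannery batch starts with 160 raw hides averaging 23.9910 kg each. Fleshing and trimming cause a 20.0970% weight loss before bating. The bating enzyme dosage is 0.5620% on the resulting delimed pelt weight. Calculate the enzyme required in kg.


Total_raw = N * avg_wt = 160 * 23.9910 = 3838.5600 kg
Substrate = Total_raw * (1 - loss/100) = 3838.5600 * (1 - 20.0970/100) = 3067.1246 kg
Enzyme = Substrate * pct / 100 = 3067.1246 * 0.5620 / 100 = 17.2372 kg


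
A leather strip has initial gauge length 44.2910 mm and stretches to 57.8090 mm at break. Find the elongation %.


Formula: Elongation = (Lf - L0) / L0 * 100
Substituting: Elongation = (57.8090 - 44.2910) / 44.2910 * 100
Result: 30.5209 %


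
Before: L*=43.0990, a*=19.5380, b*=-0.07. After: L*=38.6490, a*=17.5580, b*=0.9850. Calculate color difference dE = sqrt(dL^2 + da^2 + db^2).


dL = -4.4500, da = -1.9800, db = 1.0550
dE = sqrt((-4.4500)^2 + (-1.9800)^2 + 1.0550^2) = 4.9836


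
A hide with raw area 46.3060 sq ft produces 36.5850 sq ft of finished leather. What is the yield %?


Formula: Yield = finished / raw * 100
Substituting: Yield = 36.5850 / 46.3060 * 100
Result: 79.0070 %


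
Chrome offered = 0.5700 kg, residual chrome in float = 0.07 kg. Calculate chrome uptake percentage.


Formula: Uptake = (offered - residual) / offered * 100
Substituting: Uptake = (0.5700 - 0.07) / 0.5700 * 100
Result: 87.7193 %


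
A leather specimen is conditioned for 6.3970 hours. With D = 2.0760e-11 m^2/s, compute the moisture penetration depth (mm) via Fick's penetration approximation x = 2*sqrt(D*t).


t = 6.3970 hr * 3600 = 23029.2000 s
D * t = 2.0760e-11 * 23029.2000 = 4.7809e-07
x = 2 * sqrt(D*t) = 2 * sqrt(4.7809e-07) = 0.00138288 m = 1.3829 mm


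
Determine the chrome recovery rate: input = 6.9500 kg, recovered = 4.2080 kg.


Formula: Recovery = recovered / input * 100
Substituting: Recovery = 4.2080 / 6.9500 * 100
Result: 60.5468 %


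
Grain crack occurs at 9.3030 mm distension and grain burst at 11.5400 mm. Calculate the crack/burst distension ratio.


Formula: Ratio = crack / burst
Substituting: Ratio = 9.3030 / 11.5400
Result: 0.8062


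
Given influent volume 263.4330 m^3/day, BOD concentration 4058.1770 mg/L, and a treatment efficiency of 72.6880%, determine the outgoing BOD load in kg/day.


Load_in = volume * conc / 1000 = 263.4330 * 4058.1770 / 1000 = 1069.0577 kg/day
Removed = Load_in * eff / 100 = 1069.0577 * 72.6880 / 100 = 777.0767 kg/day
Load_out = Load_in - Removed = 1069.0577 - 777.0767 = 291.9811 kg/day


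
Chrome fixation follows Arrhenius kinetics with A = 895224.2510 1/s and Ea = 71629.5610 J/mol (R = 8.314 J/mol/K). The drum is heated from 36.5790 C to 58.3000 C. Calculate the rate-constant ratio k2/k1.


T1 = 36.5790 + 273.15 = 309.7290 K; T2 = 58.3000 + 273.15 = 331.4500 K
k1 = A * exp(-Ea/(R*T1)) = 895224.2510 * exp(-71629.5610/(8.314*309.7290)) = 7.4377e-07 1/s
k2 = A * exp(-Ea/(R*T2)) = 895224.2510 * exp(-71629.5610/(8.314*331.4500)) = 4.6037e-06 1/s
k2/k1 = 4.6037e-06 / 7.4377e-07 = 6.1898


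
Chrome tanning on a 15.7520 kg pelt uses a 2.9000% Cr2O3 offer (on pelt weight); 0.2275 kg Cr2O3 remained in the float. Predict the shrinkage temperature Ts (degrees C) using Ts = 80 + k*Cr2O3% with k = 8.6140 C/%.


Offered = pelt * offer_pct / 100 = 15.7520 * 2.9000 / 100 = 0.4568 kg
Uptake = offered - residual = 0.4568 - 0.2275 = 0.2293 kg
Cr2O3% on pelt = uptake / pelt * 100 = 0.2293 / 15.7520 * 100 = 1.4557 %
Ts = 80 + k * Cr2O3% = 80 + 8.6140 * 1.4557 = 92.5397 C


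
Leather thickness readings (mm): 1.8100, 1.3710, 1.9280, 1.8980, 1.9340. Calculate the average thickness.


Formula: Average = sum / n
Substituting: Average = 8.9410 / 5
Result: 1.7882 mm


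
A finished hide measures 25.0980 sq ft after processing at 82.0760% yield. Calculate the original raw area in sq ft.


Formula: raw = finished * 100 / yield
Substituting: raw = 25.0980 * 100 / 82.0760
Result: 30.5790 sq ft


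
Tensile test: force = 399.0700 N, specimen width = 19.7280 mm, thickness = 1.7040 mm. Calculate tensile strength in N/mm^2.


Formula: TS = force / (width * thickness)
Substituting: TS = 399.0700 / (19.7280 * 1.7040)
Result: 11.8712 N/mm^2


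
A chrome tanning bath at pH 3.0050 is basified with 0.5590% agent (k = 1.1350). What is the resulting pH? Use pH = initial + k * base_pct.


Formula: pH_final = pH_initial + k * base_pct
Substituting: pH_final = 3.0050 + 1.1350 * 0.5590
Result: 3.6395


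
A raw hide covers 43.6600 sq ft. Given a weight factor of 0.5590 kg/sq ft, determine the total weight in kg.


Formula: Weight = area * weight_per_sqft
Substituting: Weight = 43.6600 * 0.5590
Result: 24.4059 kg


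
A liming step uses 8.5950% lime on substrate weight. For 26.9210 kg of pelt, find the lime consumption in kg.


Formula: Lime = substrate * pct / 100
Substituting: Lime = 26.9210 * 8.5950 / 100
Result: 2.3139 kg


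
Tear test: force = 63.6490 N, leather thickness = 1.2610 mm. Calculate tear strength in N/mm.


Formula: Tear strength = force / thickness
Substituting: Tear strength = 63.6490 / 1.2610
Result: 50.4750 N/mm


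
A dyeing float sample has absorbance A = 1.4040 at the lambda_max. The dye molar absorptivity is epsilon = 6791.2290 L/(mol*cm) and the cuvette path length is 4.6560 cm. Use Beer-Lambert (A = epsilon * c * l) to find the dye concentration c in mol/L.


Formula: c = A / (epsilon * l)
Substituting: c = 1.4040 / (6791.2290 * 4.6560)
Result: 4.4402e-05 mol/L


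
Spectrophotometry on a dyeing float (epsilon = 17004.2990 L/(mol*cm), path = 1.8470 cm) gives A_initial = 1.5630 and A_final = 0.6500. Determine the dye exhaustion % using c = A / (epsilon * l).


c_initial = A_i / (epsilon * l) = 1.5630 / (17004.2990 * 1.8470) = 4.9766e-05 mol/L
c_final = A_f / (epsilon * l) = 0.6500 / (17004.2990 * 1.8470) = 2.0696e-05 mol/L
Exhaustion = (c_initial - c_final) / c_initial * 100 = (4.9766e-05 - 2.0696e-05) / 4.9766e-05 * 100 = 58.4133 %


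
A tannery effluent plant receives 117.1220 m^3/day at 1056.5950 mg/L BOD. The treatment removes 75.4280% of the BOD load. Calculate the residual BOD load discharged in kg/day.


Load_in = volume * conc / 1000 = 117.1220 * 1056.5950 / 1000 = 123.7505 kg/day
Removed = Load_in * eff / 100 = 123.7505 * 75.4280 / 100 = 93.3425 kg/day
Load_out = Load_in - Removed = 123.7505 - 93.3425 = 30.4080 kg/day


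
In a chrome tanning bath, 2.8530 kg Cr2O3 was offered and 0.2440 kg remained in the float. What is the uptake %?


Formula: Uptake = (offered - residual) / offered * 100
Substituting: Uptake = (2.8530 - 0.2440) / 2.8530 * 100
Result: 91.4476 %


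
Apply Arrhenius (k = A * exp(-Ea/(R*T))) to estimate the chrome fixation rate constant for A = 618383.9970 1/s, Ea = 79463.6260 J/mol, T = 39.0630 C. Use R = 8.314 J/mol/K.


T_K = T_C + 273.15 = 39.0630 + 273.15 = 312.2130 K
exponent = -Ea / (R * T_K) = -79463.6260 / (8.314 * 312.2130) = -30.6131
k = A * exp(exponent) = 618383.9970 * exp(-30.6131) = 3.1344e-08 1/s


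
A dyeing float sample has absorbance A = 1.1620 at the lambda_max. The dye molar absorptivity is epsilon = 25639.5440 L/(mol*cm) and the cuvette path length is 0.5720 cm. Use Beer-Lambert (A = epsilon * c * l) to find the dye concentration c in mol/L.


Formula: c = A / (epsilon * l)
Substituting: c = 1.1620 / (25639.5440 * 0.5720)
Result: 7.9232e-05 mol/L


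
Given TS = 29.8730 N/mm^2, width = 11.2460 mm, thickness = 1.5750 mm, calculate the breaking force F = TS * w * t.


Formula: F = TS * w * t
Substituting: F = 29.8730 * 11.2460 * 1.5750
Result: 529.1240 N


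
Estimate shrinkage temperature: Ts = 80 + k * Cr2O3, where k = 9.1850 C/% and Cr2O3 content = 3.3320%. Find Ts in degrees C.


Formula: Ts = 80 + k * Cr2O3
Substituting: Ts = 80 + 9.1850 * 3.3320
Result: 110.6044 C


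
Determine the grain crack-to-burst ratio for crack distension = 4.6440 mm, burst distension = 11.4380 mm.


Formula: Ratio = crack / burst
Substituting: Ratio = 4.6440 / 11.4380
Result: 0.4060


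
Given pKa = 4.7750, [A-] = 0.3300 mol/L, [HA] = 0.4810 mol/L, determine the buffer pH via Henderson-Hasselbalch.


ratio = [A-] / [HA] = 0.3300 / 0.4810 = 0.6861
log10(ratio) = -0.1636
pH = pKa + log10(ratio) = 4.7750 - 0.1636 = 4.6114


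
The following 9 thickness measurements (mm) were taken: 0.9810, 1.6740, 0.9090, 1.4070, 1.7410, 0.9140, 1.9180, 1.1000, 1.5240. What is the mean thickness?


Formula: Average = sum / n
Substituting: Average = 12.1680 / 9
Result: 1.3520 mm


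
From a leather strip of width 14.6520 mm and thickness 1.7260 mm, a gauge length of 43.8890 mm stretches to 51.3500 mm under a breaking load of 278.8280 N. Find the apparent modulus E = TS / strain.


TS = F / (w * t) = 278.8280 / (14.6520 * 1.7260) = 11.0255 N/mm^2
strain = (Lf - L0) / L0 = (51.3500 - 43.8890) / 43.8890 = 0.1700
E = TS / strain = 11.0255 / 0.1700 = 64.8571 N/mm^2


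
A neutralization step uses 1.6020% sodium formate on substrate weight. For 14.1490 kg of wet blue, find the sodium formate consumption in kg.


Formula: Neutralizer = substrate * pct / 100
Substituting: Neutralizer = 14.1490 * 1.6020 / 100
Result: 0.2267 kg


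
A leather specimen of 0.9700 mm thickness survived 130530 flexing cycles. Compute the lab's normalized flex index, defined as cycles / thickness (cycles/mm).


Formula: Index = cycles / thickness
Substituting: Index = 130530 / 0.9700
Result: 134567.0103 cycles/mm


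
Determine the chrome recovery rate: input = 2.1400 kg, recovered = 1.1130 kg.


Formula: Recovery = recovered / input * 100
Substituting: Recovery = 1.1130 / 2.1400 * 100
Result: 52.0093 %


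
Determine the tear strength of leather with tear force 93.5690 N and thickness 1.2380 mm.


Formula: Tear strength = force / thickness
Substituting: Tear strength = 93.5690 / 1.2380
Result: 75.5808 N/mm


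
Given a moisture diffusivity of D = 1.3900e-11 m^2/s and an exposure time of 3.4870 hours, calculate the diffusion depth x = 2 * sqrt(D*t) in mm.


t = 3.4870 hr * 3600 = 12553.2000 s
D * t = 1.3900e-11 * 12553.2000 = 1.7449e-07
x = 2 * sqrt(D*t) = 2 * sqrt(1.7449e-07) = 8.3544e-04 m = 0.8354 mm


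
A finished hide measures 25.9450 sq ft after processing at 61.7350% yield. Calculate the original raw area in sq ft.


Formula: raw = finished * 100 / yield
Substituting: raw = 25.9450 * 100 / 61.7350
Result: 42.0264 sq ft


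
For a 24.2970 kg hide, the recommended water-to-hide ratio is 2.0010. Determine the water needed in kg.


Formula: Water = hide_weight * ratio
Substituting: Water = 24.2970 * 2.0010
Result: 48.6183 kg


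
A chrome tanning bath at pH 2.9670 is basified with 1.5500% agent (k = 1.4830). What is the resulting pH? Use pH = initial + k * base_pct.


Formula: pH_final = pH_initial + k * base_pct
Substituting: pH_final = 2.9670 + 1.4830 * 1.5500
Result: 5.2657


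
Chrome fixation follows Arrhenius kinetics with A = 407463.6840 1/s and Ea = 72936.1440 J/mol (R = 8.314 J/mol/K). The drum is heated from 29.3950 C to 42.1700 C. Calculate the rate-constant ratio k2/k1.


T1 = 29.3950 + 273.15 = 302.5450 K; T2 = 42.1700 + 273.15 = 315.3200 K
k1 = A * exp(-Ea/(R*T1)) = 407463.6840 * exp(-72936.1440/(8.314*302.5450)) = 1.0403e-07 1/s
k2 = A * exp(-Ea/(R*T2)) = 407463.6840 * exp(-72936.1440/(8.314*315.3200)) = 3.3678e-07 1/s
k2/k1 = 3.3678e-07 / 1.0403e-07 = 3.2374


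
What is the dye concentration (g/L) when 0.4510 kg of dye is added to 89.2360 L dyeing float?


Formula: Conc = dye_mass(kg) / volume(L) * 1000
Substituting: Conc = 0.4510 / 89.2360 * 1000
Result: 5.0540 g/L


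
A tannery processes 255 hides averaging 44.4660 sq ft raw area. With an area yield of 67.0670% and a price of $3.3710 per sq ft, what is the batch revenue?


Raw_total = N * avg_area = 255 * 44.4660 = 11338.8300 sq ft
Finished = Raw_total * yield / 100 = 11338.8300 * 67.0670 / 100 = 7604.6131 sq ft
Value = Finished * price = 7604.6131 * 3.3710 = 25635.1508 $


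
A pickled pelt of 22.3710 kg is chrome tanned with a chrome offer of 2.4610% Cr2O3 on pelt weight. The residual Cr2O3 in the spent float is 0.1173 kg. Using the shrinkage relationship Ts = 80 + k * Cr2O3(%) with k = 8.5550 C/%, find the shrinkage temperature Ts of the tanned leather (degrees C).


Offered = pelt * offer_pct / 100 = 22.3710 * 2.4610 / 100 = 0.5506 kg
Uptake = offered - residual = 0.5506 - 0.1173 = 0.4333 kg
Cr2O3% on pelt = uptake / pelt * 100 = 0.4333 / 22.3710 * 100 = 1.9367 %
Ts = 80 + k * Cr2O3% = 80 + 8.5550 * 1.9367 = 96.5681 C


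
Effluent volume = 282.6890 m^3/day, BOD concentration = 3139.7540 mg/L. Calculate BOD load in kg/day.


Formula: BOD_load = volume * conc / 1000
Substituting: BOD_load = 282.6890 * 3139.7540 / 1000
Result: 887.5739 kg/day


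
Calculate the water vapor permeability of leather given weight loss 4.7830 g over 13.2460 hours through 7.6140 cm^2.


Formula: WVP = loss / (area * time)
Substituting: WVP = 4.7830 / (7.6140 * 13.2460)
Result: 0.0474245 g/(cm^2*hr)


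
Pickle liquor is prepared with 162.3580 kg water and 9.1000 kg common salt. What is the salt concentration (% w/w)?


Formula: Conc = salt / (water + salt) * 100
Substituting: Conc = 9.1000 / (162.3580 + 9.1000) * 100
Result: 5.3074 %


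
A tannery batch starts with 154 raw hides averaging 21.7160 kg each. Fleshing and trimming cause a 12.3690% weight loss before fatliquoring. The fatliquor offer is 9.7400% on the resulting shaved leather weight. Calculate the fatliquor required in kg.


Total_raw = N * avg_wt = 154 * 21.7160 = 3344.2640 kg
Substrate = Total_raw * (1 - loss/100) = 3344.2640 * (1 - 12.3690/100) = 2930.6120 kg
Fat = Substrate * pct / 100 = 2930.6120 * 9.7400 / 100 = 285.4416 kg


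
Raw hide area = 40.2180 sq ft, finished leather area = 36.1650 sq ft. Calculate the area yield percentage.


Formula: Yield = finished / raw * 100
Substituting: Yield = 36.1650 / 40.2180 * 100
Result: 89.9224 %


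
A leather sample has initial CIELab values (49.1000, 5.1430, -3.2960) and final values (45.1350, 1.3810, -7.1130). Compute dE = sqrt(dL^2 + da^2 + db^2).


dL = -3.9650, da = -3.7620, db = -3.8170
dE = sqrt((-3.9650)^2 + (-3.7620)^2 + (-3.8170)^2) = 6.6666


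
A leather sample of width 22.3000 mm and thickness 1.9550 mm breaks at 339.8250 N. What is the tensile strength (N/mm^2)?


Formula: TS = force / (width * thickness)
Substituting: TS = 339.8250 / (22.3000 * 1.9550)
Result: 7.7948 N/mm^2


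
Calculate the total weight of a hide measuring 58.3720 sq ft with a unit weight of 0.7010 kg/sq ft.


Formula: Weight = area * weight_per_sqft
Substituting: Weight = 58.3720 * 0.7010
Result: 40.9188 kg


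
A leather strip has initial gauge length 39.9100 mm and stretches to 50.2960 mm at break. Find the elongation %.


Formula: Elongation = (Lf - L0) / L0 * 100
Substituting: Elongation = (50.2960 - 39.9100) / 39.9100 * 100
Result: 26.0236 %


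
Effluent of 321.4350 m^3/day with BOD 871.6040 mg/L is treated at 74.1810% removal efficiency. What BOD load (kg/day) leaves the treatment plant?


Load_in = volume * conc / 1000 = 321.4350 * 871.6040 / 1000 = 280.1640 kg/day
Removed = Load_in * eff / 100 = 280.1640 * 74.1810 / 100 = 207.8285 kg/day
Load_out = Load_in - Removed = 280.1640 - 207.8285 = 72.3356 kg/day


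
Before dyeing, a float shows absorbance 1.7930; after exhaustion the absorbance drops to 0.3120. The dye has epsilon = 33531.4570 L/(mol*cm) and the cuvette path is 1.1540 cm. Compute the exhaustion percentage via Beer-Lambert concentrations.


c_initial = A_i / (epsilon * l) = 1.7930 / (33531.4570 * 1.1540) = 4.6336e-05 mol/L
c_final = A_f / (epsilon * l) = 0.3120 / (33531.4570 * 1.1540) = 8.0630e-06 mol/L
Exhaustion = (c_initial - c_final) / c_initial * 100 = (4.6336e-05 - 8.0630e-06) / 4.6336e-05 * 100 = 82.5990 %


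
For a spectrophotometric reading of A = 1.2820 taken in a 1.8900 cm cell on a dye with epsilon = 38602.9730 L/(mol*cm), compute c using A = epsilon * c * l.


Formula: c = A / (epsilon * l)
Substituting: c = 1.2820 / (38602.9730 * 1.8900)
Result: 1.7571e-05 mol/L


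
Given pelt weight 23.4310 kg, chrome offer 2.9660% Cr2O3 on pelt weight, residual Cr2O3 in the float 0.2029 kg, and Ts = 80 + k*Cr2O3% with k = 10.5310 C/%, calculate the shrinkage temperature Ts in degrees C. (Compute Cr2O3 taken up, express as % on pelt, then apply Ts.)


Offered = pelt * offer_pct / 100 = 23.4310 * 2.9660 / 100 = 0.6950 kg
Uptake = offered - residual = 0.6950 - 0.2029 = 0.4921 kg
Cr2O3% on pelt = uptake / pelt * 100 = 0.4921 / 23.4310 * 100 = 2.1001 %
Ts = 80 + k * Cr2O3% = 80 + 10.5310 * 2.1001 = 102.1157 C


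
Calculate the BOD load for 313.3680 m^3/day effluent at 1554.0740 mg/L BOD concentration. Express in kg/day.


Formula: BOD_load = volume * conc / 1000
Substituting: BOD_load = 313.3680 * 1554.0740 / 1000
Result: 486.9971 kg/day


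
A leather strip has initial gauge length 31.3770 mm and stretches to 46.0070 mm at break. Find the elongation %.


Formula: Elongation = (Lf - L0) / L0 * 100
Substituting: Elongation = (46.0070 - 31.3770) / 31.3770 * 100
Result: 46.6265 %


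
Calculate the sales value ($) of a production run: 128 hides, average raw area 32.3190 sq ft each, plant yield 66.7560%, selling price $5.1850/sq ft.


Raw_total = N * avg_area = 128 * 32.3190 = 4136.8320 sq ft
Finished = Raw_total * yield / 100 = 4136.8320 * 66.7560 / 100 = 2761.5836 sq ft
Value = Finished * price = 2761.5836 * 5.1850 = 14318.8108 $
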